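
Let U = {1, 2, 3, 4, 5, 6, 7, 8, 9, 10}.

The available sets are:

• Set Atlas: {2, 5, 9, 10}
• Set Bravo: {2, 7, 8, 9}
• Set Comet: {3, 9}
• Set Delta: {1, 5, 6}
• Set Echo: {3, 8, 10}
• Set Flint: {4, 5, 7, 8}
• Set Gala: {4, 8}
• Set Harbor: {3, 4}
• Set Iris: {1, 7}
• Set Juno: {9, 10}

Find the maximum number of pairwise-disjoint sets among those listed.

Comet, Delta, Gala are pairwise disjoint (Comet={3,9}; Delta={1,5,6}; Gala={4,8}).
Every remaining set overlaps one of these, and no 4 of the listed sets are pairwise disjoint, so 3 is the maximum.

3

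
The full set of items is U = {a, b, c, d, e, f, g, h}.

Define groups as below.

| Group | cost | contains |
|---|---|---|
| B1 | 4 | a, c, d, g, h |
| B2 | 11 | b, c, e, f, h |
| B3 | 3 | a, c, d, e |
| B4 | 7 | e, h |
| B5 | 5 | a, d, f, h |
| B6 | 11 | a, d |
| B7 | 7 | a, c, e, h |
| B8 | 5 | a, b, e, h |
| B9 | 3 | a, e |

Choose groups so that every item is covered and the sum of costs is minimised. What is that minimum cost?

14

B1, B5, B8 together cover every item (B1 ∪ B5 ∪ B8 = {a, b, c, d, e, f, g, h}); total cost 4 + 5 + 5 = 14.
The greedy pick B3, B1, B5, B8 costs 17; no covering selection beats 14.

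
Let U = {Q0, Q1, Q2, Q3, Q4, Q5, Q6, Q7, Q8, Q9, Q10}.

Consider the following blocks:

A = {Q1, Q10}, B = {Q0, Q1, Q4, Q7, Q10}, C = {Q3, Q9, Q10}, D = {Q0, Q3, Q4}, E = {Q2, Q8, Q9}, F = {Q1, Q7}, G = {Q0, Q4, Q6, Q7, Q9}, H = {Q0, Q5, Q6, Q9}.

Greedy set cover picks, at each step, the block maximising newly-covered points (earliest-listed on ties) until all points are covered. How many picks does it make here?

4

Greedy: pick B (covers 5 new) → pick E (covers 3 new) → pick H (covers 2 new) → pick C (covers 1 new). Total picks: 4.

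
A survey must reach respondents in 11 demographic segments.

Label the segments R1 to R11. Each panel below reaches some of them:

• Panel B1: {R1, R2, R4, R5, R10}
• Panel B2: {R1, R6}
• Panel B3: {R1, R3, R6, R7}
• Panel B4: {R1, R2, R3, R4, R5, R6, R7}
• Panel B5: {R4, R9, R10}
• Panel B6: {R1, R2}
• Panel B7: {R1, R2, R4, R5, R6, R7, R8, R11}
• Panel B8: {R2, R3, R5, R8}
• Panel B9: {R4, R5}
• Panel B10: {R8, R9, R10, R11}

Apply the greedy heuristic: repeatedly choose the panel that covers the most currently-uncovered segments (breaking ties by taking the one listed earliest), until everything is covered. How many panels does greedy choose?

Greedy: pick B7 (covers 8 new) → pick B5 (covers 2 new) → pick B3 (covers 1 new). Total picks: 3.
(The true minimum cover uses only 2 panels, so greedy is not optimal here.)

3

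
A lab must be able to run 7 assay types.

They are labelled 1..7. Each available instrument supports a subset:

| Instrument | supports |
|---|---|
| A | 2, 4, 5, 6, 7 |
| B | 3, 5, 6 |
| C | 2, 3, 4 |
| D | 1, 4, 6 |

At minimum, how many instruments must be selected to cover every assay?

3

Take {A, C, D}. Their union is {1, 2, 3, 4, 5, 6, 7}, which is all 7 assays.
Only D contains 1, so D is forced; the remaining 4 assays need at least 2 more instruments (each remaining instrument adds at most 3) — so at least 3 instruments are needed, and 3 is optimal.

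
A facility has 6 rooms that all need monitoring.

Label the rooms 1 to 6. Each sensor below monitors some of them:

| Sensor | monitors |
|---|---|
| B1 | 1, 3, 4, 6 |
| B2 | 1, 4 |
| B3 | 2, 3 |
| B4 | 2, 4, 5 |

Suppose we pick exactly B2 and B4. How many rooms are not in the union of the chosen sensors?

Union of B2, B4 = {1, 2, 4, 5}.
Not covered: 3, 6 — 2 rooms.

2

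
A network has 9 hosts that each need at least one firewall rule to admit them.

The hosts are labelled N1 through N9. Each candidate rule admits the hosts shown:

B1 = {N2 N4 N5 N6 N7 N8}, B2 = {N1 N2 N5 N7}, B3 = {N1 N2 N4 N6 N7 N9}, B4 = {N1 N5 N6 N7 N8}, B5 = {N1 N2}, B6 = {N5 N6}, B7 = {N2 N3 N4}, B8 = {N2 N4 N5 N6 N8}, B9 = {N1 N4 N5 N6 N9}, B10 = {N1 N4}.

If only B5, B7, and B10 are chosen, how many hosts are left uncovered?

5

Union of B5, B7, B10 = {N1, N2, N3, N4}.
Not covered: N5, N6, N7, N8, N9 — 5 hosts.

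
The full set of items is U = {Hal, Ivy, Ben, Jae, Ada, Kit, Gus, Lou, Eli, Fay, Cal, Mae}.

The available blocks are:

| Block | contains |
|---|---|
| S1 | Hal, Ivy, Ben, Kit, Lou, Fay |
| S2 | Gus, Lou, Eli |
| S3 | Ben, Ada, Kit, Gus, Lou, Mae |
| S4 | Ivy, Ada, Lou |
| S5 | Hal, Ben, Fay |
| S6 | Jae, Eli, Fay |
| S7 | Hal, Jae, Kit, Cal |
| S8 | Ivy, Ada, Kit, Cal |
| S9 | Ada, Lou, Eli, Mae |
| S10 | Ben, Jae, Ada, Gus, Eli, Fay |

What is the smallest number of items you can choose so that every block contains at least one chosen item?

H = {Lou, Fay, Cal} meets every block (each contains at least one member of H), and |H| = 3.
The blocks S2, S5, S8 are pairwise disjoint, so any hitting set needs a separate item for each — at least 3. Hence 3 is optimal.

3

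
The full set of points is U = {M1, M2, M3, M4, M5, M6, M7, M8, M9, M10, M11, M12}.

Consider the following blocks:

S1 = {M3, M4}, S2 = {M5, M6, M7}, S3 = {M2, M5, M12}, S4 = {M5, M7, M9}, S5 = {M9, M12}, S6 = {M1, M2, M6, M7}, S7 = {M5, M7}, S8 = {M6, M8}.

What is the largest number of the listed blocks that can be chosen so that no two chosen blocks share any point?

S1, S5, S7, S8 are pairwise disjoint (S1={M3,M4}; S5={M9,M12}; S7={M5,M7}; S8={M6,M8}).
Every remaining block overlaps one of these, and no 5 of the listed blocks are pairwise disjoint, so 4 is the maximum.

4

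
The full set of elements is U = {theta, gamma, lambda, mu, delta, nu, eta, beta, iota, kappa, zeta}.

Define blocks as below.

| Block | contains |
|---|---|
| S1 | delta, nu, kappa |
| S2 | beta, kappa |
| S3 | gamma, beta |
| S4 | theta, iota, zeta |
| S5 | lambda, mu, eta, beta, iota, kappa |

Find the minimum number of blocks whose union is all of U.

S1 and S3 and S4 and S5 together: S1 ∪ S3 ∪ S4 ∪ S5 = {theta, gamma, lambda, mu, delta, nu, eta, beta, iota, kappa, zeta} — every element is covered.
Only S5 contains lambda, so S5 is forced; the remaining 5 elements need at least 3 more blocks (each remaining block adds at most 2) — so at least 4 blocks are needed, and 4 is optimal.

4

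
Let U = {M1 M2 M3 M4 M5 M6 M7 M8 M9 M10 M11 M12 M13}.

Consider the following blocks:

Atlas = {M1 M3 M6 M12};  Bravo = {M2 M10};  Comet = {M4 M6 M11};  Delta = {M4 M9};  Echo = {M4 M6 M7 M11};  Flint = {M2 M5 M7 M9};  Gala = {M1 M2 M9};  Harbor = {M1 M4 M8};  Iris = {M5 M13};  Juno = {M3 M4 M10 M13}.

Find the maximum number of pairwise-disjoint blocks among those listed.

4

Atlas, Bravo, Delta, Iris are pairwise disjoint (Atlas={M1,M3,M6,M12}; Bravo={M2,M10}; Delta={M4,M9}; Iris={M5,M13}).
Every remaining block overlaps one of these, and no 5 of the listed blocks are pairwise disjoint, so 4 is the maximum.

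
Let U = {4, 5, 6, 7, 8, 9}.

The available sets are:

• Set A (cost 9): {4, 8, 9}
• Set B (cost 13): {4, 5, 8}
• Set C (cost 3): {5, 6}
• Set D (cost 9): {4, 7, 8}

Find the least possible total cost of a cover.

A, C, D together cover every point (A ∪ C ∪ D = {4, 5, 6, 7, 8, 9}); total cost 9 + 3 + 9 = 21.
No covering selection has total cost below 21.

21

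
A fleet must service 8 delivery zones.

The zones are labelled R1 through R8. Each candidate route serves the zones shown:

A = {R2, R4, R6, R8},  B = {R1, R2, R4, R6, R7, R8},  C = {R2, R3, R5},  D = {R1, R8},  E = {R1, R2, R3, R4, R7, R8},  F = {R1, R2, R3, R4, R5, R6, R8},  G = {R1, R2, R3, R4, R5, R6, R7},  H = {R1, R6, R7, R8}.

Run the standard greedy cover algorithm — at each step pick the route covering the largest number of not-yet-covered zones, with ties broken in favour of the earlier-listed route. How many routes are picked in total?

Greedy: pick F (covers 7 new) → pick B (covers 1 new). Total picks: 2.

2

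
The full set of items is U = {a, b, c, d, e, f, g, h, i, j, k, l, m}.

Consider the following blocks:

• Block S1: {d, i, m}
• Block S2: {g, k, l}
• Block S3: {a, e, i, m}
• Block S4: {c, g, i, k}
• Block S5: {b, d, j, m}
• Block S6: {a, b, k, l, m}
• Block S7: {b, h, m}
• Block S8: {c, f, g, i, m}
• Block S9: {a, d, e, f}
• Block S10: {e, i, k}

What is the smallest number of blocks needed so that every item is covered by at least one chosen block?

5

Take {S2, S3, S5, S7, S8}. Their union is {a, b, c, d, e, f, g, h, i, j, k, l, m}, which is all 13 items.
No 4 of the 10 blocks cover everything (all 210 combinations miss at least one item), so 5 is optimal.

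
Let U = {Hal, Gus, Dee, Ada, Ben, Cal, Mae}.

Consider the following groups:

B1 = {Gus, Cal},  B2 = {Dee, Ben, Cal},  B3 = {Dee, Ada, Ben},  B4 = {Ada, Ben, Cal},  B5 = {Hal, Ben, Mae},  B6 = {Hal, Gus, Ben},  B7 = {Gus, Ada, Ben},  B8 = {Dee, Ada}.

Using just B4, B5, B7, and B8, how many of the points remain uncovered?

Union of B4, B5, B7, B8 = {Hal, Gus, Dee, Ada, Ben, Cal, Mae} — that's every point, so 0 are uncovered.

0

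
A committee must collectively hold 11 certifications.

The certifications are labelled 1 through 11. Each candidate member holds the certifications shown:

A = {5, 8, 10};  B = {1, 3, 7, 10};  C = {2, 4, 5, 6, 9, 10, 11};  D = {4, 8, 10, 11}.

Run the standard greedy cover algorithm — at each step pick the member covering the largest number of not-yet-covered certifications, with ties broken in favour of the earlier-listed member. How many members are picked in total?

Greedy: pick C (covers 7 new) → pick B (covers 3 new) → pick A (covers 1 new). Total picks: 3.

3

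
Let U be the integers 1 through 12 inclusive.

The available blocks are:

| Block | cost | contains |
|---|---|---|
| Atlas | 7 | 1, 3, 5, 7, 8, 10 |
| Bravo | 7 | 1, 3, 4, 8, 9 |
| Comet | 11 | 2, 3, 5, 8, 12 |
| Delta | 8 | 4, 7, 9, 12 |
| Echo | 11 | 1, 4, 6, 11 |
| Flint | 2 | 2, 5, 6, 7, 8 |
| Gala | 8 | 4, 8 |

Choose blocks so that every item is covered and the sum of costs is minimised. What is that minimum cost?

28

Atlas, Delta, Echo, Flint together cover every item (Atlas ∪ Delta ∪ Echo ∪ Flint = {1, 2, 3, 4, 5, 6, 7, 8, 9, 10, 11, 12}); total cost 7 + 8 + 11 + 2 = 28.
The greedy pick Flint, Bravo, Atlas, Delta, Echo costs 35; no covering selection beats 28.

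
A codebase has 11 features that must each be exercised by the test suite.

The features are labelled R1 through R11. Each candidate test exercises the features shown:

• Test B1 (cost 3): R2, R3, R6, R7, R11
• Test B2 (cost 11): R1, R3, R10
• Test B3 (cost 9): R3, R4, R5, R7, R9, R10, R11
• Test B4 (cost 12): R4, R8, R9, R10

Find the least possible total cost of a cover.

B1, B2, B3, B4 together cover every feature (B1 ∪ B2 ∪ B3 ∪ B4 = {R1, R2, R3, R4, R5, R6, R7, R8, R9, R10, R11}); total cost 3 + 11 + 9 + 12 = 35.
No covering selection has total cost below 35.

35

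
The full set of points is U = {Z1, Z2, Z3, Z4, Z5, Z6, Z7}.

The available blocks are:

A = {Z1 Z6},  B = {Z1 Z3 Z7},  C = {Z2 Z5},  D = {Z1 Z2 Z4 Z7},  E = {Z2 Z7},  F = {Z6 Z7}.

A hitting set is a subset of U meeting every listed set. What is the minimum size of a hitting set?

3

Take H = {Z1, Z2, Z7}. Each listed block contains at least one of these, so H is a hitting set of size 3.
No choice of 2 points meets every block, so 3 is the minimum.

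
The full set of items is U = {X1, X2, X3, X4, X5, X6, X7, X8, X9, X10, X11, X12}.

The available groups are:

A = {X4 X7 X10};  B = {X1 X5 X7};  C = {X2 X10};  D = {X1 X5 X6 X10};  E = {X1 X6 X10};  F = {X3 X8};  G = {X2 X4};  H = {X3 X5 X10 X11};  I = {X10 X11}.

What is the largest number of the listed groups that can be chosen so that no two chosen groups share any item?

B, F, G, I are pairwise disjoint (B={X1,X5,X7}; F={X3,X8}; G={X2,X4}; I={X10,X11}).
Every remaining group overlaps one of these, and no 5 of the listed groups are pairwise disjoint, so 4 is the maximum.

4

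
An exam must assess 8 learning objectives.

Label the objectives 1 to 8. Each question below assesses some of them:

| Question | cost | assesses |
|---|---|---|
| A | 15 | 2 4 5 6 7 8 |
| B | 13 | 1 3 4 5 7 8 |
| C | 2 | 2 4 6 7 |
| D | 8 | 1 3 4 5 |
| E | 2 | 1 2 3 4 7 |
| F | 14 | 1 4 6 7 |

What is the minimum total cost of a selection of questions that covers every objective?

B, C together cover every objective (B ∪ C = {1, 2, 3, 4, 5, 6, 7, 8}); total cost 13 + 2 = 15.
The greedy pick E, C, B costs 17; no covering selection beats 15.

15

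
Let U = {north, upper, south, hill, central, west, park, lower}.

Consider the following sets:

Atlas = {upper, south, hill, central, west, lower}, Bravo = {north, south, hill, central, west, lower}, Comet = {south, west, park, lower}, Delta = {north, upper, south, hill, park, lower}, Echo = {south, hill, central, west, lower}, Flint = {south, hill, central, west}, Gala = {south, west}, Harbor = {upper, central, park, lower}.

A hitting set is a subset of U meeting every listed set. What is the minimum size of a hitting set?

The 2 items {south, park} hit every set.
The sets Gala, Harbor are pairwise disjoint, so any hitting set needs a separate item for each — at least 2. Hence 2 is optimal.

2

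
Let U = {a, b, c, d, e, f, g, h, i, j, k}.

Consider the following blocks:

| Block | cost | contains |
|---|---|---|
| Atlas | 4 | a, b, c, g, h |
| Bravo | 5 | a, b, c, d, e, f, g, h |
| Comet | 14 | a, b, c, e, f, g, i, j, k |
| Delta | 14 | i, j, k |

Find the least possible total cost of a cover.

Bravo, Comet together cover every item (Bravo ∪ Comet = {a, b, c, d, e, f, g, h, i, j, k}); total cost 5 + 14 = 19.
No covering selection has total cost below 19.

19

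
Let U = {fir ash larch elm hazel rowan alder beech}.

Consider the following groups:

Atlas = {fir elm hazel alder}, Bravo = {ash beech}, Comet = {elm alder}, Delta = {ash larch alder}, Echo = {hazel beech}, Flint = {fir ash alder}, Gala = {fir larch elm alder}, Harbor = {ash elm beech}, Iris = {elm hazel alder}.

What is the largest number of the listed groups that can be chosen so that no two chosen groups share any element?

Atlas, Bravo are pairwise disjoint (Atlas={fir,elm,hazel,alder}; Bravo={ash,beech}).
Every remaining group overlaps one of these, and no 3 of the listed groups are pairwise disjoint, so 2 is the maximum.

2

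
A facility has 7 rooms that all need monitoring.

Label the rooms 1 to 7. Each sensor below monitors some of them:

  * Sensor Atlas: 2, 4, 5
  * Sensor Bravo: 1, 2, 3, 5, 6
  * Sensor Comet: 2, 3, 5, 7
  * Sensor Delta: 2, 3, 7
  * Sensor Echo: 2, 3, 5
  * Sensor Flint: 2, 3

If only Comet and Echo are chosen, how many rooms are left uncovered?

3

Union of Comet, Echo = {2, 3, 5, 7}.
Not covered: 1, 4, 6 — 3 rooms.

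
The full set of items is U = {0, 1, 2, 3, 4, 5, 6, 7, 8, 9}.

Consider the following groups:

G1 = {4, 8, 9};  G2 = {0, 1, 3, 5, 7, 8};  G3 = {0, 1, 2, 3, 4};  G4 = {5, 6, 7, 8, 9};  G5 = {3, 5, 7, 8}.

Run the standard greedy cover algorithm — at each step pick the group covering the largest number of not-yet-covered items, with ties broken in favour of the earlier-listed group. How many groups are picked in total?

Greedy: pick G2 (covers 6 new) → pick G1 (covers 2 new) → pick G3 (covers 1 new) → pick G4 (covers 1 new). Total picks: 4.
(The true minimum cover uses only 2 groups, so greedy is not optimal here.)

4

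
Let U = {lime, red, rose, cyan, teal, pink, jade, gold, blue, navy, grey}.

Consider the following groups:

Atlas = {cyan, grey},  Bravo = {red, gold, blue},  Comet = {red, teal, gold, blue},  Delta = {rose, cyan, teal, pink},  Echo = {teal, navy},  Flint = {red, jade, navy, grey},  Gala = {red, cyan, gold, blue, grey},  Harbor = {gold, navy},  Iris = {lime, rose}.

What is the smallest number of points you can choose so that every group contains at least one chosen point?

4

H = {lime, teal, gold, grey} meets every group (each contains at least one member of H), and |H| = 4.
The groups Atlas, Bravo, Echo, Iris are pairwise disjoint, so any hitting set needs a separate point for each — at least 4. Hence 4 is optimal.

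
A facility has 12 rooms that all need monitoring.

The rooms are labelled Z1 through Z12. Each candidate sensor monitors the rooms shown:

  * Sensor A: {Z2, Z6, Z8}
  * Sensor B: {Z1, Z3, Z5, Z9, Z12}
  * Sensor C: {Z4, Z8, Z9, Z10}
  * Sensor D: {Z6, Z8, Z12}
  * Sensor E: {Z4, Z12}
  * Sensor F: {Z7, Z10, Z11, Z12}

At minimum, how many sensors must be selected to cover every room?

A and B and E and F together: A ∪ B ∪ E ∪ F = {Z1, Z2, Z3, Z4, Z5, Z6, Z7, Z8, Z9, Z10, Z11, Z12} — every room is covered.
Only B contains Z1, so B is forced; the remaining 7 rooms need at least 3 more sensors (each remaining sensor adds at most 3) — so at least 4 sensors are needed, and 4 is optimal.

4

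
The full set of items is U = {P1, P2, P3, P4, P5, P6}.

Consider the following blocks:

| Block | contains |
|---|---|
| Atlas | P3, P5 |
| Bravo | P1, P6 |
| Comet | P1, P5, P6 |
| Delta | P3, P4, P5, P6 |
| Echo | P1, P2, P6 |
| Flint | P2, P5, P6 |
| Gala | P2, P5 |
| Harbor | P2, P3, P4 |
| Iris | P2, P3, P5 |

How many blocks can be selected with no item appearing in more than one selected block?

Bravo, Harbor are pairwise disjoint (Bravo={P1,P6}; Harbor={P2,P3,P4}).
Every remaining block overlaps one of these, and no 3 of the listed blocks are pairwise disjoint, so 2 is the maximum.

2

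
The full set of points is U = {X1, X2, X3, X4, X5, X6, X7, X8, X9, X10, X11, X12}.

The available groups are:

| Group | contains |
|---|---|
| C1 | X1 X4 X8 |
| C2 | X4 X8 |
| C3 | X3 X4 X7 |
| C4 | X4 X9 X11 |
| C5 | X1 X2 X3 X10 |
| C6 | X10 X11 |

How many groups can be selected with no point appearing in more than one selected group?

2

C4, C5 are pairwise disjoint (C4={X4,X9,X11}; C5={X1,X2,X3,X10}).
Every remaining group overlaps one of these, and no 3 of the listed groups are pairwise disjoint, so 2 is the maximum.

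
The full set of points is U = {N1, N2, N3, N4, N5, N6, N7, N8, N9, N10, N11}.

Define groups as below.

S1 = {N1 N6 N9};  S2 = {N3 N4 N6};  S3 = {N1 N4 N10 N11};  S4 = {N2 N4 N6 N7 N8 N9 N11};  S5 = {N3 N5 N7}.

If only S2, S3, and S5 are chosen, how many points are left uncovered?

3

Union of S2, S3, S5 = {N1, N3, N4, N5, N6, N7, N10, N11}.
Not covered: N2, N8, N9 — 3 points.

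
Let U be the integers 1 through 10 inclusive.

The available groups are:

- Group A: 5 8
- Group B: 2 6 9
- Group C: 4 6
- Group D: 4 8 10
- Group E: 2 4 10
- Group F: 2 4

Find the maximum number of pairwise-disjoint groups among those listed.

2

A, B are pairwise disjoint (A={5,8}; B={2,6,9}).
Every remaining group overlaps one of these, and no 3 of the listed groups are pairwise disjoint, so 2 is the maximum.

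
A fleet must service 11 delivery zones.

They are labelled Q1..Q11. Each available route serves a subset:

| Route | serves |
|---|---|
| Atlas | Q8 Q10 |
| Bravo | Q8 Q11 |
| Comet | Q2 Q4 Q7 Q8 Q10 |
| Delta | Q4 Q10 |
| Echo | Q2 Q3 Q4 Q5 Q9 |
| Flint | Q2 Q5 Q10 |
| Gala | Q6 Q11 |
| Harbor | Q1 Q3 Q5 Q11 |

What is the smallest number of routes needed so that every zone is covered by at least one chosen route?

Take {Comet, Echo, Gala, Harbor}. Their union is {Q1, Q2, Q3, Q4, Q5, Q6, Q7, Q8, Q9, Q10, Q11}, which is all 11 zones.
No 3 of the 8 routes cover everything (all 56 combinations miss at least one zone), so 4 is optimal.

4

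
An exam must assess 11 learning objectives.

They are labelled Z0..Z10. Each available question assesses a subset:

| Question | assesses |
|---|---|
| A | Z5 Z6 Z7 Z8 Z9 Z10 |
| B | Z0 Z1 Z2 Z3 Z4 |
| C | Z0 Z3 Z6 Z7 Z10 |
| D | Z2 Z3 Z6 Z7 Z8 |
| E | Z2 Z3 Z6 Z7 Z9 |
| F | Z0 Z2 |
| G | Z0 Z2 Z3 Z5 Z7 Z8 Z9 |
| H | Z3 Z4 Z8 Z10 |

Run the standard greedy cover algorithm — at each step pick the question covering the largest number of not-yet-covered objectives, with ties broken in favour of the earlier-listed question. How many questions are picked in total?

3

Greedy: pick G (covers 7 new) → pick A (covers 2 new) → pick B (covers 2 new). Total picks: 3.
(The true minimum cover uses only 2 questions, so greedy is not optimal here.)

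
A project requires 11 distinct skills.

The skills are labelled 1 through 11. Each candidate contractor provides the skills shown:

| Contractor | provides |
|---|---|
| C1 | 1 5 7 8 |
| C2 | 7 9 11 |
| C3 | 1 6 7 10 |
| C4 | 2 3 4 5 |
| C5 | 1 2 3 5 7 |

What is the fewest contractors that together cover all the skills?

4

C1 and C2 and C3 and C4 together: C1 ∪ C2 ∪ C3 ∪ C4 = {1, 2, 3, 4, 5, 6, 7, 8, 9, 10, 11} — every skill is covered.
Only C1 contains 8, so C1 is forced; the remaining 7 skills need at least 3 more contractors (each remaining contractor adds at most 3) — so at least 4 contractors are needed, and 4 is optimal.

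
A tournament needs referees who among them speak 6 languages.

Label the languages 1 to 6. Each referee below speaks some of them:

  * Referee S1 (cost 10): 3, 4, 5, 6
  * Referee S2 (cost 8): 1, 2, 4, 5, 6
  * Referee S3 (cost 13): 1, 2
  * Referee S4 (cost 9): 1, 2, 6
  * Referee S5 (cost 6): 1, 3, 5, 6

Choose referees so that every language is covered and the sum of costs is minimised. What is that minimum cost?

14

S2, S5 together cover every language (S2 ∪ S5 = {1, 2, 3, 4, 5, 6}); total cost 8 + 6 = 14.
No covering selection has total cost below 14.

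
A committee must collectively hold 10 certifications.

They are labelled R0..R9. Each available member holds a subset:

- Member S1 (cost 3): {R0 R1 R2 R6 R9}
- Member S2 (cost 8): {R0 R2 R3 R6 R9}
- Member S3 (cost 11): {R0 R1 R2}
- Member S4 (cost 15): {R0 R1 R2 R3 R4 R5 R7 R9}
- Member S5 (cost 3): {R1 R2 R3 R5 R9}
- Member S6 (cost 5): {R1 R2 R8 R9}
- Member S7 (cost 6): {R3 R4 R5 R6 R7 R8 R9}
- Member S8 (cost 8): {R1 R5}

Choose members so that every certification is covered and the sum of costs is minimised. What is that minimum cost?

9

S1, S7 together cover every certification (S1 ∪ S7 = {R0, R1, R2, R3, R4, R5, R6, R7, R8, R9}); total cost 3 + 6 = 9.
No covering selection has total cost below 9.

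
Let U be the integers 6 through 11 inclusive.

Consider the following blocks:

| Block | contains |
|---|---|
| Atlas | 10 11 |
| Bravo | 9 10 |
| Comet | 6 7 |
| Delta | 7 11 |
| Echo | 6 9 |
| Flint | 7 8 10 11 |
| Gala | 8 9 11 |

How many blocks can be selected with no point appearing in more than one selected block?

Echo, Flint are pairwise disjoint (Echo={6,9}; Flint={7,8,10,11}).
Every remaining block overlaps one of these, and no 3 of the listed blocks are pairwise disjoint, so 2 is the maximum.

2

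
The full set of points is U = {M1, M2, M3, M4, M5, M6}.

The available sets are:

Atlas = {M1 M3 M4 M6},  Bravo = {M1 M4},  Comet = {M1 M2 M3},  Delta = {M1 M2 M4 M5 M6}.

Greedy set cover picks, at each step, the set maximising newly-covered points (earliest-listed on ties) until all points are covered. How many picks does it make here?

Greedy: pick Delta (covers 5 new) → pick Atlas (covers 1 new). Total picks: 2.

2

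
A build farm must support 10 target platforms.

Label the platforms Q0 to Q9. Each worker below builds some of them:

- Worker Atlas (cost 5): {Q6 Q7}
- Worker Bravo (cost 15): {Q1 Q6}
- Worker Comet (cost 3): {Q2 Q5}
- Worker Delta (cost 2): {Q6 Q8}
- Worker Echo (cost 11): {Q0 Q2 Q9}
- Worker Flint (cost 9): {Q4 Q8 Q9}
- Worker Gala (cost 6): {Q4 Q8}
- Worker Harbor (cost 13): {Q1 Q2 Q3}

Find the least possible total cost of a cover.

Atlas, Comet, Echo, Gala, Harbor together cover every platform (Atlas ∪ Comet ∪ Echo ∪ Gala ∪ Harbor = {Q0, Q1, Q2, Q3, Q4, Q5, Q6, Q7, Q8, Q9}); total cost 5 + 3 + 11 + 6 + 13 = 38.
The greedy pick Delta, Comet, Flint, Atlas, Harbor, Echo costs 43; no covering selection beats 38.

38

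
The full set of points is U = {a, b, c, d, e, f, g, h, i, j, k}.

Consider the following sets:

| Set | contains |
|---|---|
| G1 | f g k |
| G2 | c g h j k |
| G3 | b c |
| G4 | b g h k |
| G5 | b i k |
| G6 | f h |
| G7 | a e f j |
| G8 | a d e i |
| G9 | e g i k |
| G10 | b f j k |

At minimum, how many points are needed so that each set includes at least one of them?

T = {c, f, g, i} meets every set (each contains at least one member of T), and |T| = 4.
No choice of 3 points meets every set, so 4 is the minimum.

4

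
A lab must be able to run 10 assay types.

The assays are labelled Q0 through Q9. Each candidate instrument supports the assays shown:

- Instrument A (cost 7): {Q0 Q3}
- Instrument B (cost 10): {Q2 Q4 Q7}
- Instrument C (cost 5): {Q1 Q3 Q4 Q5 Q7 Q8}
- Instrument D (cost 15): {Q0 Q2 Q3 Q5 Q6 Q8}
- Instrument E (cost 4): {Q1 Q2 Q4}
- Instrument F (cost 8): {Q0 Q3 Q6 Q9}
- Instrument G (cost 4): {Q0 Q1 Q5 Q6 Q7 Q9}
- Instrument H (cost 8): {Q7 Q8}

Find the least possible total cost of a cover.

13

C, E, G together cover every assay (C ∪ E ∪ G = {Q0, Q1, Q2, Q3, Q4, Q5, Q6, Q7, Q8, Q9}); total cost 5 + 4 + 4 = 13.
No covering selection has total cost below 13.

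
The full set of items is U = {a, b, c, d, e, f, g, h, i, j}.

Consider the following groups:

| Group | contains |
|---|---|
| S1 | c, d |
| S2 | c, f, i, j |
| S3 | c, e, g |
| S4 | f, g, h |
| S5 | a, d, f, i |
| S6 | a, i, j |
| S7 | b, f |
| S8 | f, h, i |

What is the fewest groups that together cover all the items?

Take {S1, S3, S6, S7, S8}. Their union is {a, b, c, d, e, f, g, h, i, j}, which is all 10 items.
No 4 of the 8 groups cover everything (all 70 combinations miss at least one item), so 5 is optimal.

5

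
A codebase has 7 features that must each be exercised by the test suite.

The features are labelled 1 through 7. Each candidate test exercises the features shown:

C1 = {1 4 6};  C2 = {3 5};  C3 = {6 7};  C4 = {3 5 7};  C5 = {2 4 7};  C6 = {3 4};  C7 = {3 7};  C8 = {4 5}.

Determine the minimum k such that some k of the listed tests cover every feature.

Take {C1, C2, C5}. Their union is {1, 2, 3, 4, 5, 6, 7}, which is all 7 features.
Each test has at most 3 features, and 2·3 = 6 < 7 — so at least 3 tests are needed, and 3 is optimal.

3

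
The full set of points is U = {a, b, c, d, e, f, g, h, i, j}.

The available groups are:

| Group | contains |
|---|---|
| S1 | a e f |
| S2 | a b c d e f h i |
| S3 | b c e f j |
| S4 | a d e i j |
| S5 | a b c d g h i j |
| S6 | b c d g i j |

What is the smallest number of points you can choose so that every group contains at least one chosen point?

2

The 2 points {a, b} hit every group.
The groups S1, S6 are pairwise disjoint, so any hitting set needs a separate point for each — at least 2. Hence 2 is optimal.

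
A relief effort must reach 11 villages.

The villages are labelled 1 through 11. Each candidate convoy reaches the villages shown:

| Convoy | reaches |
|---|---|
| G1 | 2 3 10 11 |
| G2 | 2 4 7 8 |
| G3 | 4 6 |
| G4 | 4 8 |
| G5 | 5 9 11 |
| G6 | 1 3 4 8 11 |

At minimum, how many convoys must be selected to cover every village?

5

Take {G1, G2, G3, G5, G6}. Their union is {1, 2, 3, 4, 5, 6, 7, 8, 9, 10, 11}, which is all 11 villages.
No 4 of the 6 convoys cover everything (all 15 combinations miss at least one village), so 5 is optimal.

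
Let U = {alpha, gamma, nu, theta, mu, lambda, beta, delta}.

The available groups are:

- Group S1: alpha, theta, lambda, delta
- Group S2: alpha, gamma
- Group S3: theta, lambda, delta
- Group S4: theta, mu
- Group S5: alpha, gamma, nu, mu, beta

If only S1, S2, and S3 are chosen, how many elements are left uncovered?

Union of S1, S2, S3 = {alpha, gamma, theta, lambda, delta}.
Not covered: nu, mu, beta — 3 elements.

3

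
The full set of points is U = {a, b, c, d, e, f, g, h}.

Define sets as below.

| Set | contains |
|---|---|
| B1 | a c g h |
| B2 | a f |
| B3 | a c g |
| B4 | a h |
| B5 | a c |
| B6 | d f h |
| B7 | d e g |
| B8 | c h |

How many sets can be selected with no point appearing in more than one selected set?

B2, B7, B8 are pairwise disjoint (B2={a,f}; B7={d,e,g}; B8={c,h}).
Every remaining set overlaps one of these, and no 4 of the listed sets are pairwise disjoint, so 3 is the maximum.

3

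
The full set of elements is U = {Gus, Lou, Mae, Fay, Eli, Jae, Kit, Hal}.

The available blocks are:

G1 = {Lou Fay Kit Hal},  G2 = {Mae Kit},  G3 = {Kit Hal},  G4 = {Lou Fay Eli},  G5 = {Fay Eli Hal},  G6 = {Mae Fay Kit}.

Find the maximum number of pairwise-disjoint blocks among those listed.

2

G2, G4 are pairwise disjoint (G2={Mae,Kit}; G4={Lou,Fay,Eli}).
Every remaining block overlaps one of these, and no 3 of the listed blocks are pairwise disjoint, so 2 is the maximum.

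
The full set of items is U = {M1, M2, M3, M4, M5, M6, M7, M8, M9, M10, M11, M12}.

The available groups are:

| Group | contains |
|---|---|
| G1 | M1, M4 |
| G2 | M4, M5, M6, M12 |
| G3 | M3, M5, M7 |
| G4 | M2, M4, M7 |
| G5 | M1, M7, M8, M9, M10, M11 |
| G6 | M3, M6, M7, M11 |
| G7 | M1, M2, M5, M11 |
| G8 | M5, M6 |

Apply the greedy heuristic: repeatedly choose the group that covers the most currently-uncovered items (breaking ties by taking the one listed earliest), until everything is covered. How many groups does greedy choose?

4

Greedy: pick G5 (covers 6 new) → pick G2 (covers 4 new) → pick G3 (covers 1 new) → pick G4 (covers 1 new). Total picks: 4.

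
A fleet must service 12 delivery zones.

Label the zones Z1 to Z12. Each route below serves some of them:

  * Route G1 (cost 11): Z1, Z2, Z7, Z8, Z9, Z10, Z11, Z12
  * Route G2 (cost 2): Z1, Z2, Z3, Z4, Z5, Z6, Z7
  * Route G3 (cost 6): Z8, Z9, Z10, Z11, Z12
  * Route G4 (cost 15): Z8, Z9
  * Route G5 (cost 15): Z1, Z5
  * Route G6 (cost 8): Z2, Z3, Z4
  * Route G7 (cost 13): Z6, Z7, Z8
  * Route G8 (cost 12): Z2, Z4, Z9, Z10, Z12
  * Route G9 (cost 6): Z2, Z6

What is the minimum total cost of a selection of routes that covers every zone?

8

G2, G3 together cover every zone (G2 ∪ G3 = {Z1, Z2, Z3, Z4, Z5, Z6, Z7, Z8, Z9, Z10, Z11, Z12}); total cost 2 + 6 = 8.
No covering selection has total cost below 8.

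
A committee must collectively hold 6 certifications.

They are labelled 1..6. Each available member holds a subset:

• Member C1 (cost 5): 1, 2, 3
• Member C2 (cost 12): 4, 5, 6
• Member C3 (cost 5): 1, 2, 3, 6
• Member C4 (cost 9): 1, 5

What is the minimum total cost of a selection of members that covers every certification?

C1, C2 together cover every certification (C1 ∪ C2 = {1, 2, 3, 4, 5, 6}); total cost 5 + 12 = 17.
No covering selection has total cost below 17.

17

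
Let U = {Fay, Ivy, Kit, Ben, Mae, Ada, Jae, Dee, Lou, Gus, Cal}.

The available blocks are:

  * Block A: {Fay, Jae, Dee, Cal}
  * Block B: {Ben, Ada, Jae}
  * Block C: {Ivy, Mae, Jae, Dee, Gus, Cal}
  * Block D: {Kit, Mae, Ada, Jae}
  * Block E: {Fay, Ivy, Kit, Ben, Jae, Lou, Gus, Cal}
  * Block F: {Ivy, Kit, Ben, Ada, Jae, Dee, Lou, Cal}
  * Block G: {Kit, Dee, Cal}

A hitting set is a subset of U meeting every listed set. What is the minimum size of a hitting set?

H = {Kit, Jae} meets every block (each contains at least one member of H), and |H| = 2.
The blocks B, G are pairwise disjoint, so any hitting set needs a separate element for each — at least 2. Hence 2 is optimal.

2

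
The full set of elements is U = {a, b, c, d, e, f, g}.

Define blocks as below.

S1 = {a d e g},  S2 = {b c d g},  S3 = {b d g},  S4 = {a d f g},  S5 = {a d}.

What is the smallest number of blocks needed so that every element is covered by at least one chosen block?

Take {S1, S2, S4}. Their union is {a, b, c, d, e, f, g}, which is all 7 elements.
Only S2 contains c, so S2 is forced; the remaining 3 elements need at least 2 more blocks (each remaining block adds at most 2) — so at least 3 blocks are needed, and 3 is optimal.

3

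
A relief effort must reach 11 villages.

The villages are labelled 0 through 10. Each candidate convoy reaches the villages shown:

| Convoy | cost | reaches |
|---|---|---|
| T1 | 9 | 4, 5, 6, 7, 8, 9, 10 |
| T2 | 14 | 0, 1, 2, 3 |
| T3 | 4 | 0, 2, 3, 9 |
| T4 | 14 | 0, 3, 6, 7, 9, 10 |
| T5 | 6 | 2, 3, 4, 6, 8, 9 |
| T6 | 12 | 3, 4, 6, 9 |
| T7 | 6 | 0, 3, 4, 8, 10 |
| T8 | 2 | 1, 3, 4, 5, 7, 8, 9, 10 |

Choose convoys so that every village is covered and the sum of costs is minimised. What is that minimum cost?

T3, T5, T8 together cover every village (T3 ∪ T5 ∪ T8 = {0, 1, 2, 3, 4, 5, 6, 7, 8, 9, 10}); total cost 4 + 6 + 2 = 12.
No covering selection has total cost below 12.

12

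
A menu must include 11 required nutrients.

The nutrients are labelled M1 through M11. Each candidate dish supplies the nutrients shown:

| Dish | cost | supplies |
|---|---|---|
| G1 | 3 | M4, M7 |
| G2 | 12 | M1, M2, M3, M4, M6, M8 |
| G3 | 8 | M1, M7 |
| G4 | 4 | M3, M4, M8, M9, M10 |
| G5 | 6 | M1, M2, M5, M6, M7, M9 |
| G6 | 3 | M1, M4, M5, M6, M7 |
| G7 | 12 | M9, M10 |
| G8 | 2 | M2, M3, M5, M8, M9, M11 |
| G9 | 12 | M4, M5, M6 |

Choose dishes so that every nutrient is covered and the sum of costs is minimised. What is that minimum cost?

G4, G6, G8 together cover every nutrient (G4 ∪ G6 ∪ G8 = {M1, M2, M3, M4, M5, M6, M7, M8, M9, M10, M11}); total cost 4 + 3 + 2 = 9.
No covering selection has total cost below 9.

9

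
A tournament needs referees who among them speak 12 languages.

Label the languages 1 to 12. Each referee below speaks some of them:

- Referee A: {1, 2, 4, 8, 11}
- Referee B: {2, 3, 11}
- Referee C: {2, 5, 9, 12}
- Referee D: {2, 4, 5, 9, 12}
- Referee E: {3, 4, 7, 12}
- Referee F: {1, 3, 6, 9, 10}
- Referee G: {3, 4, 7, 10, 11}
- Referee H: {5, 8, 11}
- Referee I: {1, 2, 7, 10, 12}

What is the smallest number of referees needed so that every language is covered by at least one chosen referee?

4

Take {A, C, F, I}. Their union is {1, 2, 3, 4, 5, 6, 7, 8, 9, 10, 11, 12}, which is all 12 languages.
No 3 of the 9 referees cover everything (all 84 combinations miss at least one language), so 4 is optimal.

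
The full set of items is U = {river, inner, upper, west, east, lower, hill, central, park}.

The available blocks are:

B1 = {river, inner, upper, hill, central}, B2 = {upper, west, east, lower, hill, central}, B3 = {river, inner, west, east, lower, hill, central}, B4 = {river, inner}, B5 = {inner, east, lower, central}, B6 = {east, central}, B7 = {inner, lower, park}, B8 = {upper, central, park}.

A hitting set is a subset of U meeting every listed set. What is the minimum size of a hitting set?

2

H = {inner, central} meets every block (each contains at least one member of H), and |H| = 2.
The blocks B2, B4 are pairwise disjoint, so any hitting set needs a separate item for each — at least 2. Hence 2 is optimal.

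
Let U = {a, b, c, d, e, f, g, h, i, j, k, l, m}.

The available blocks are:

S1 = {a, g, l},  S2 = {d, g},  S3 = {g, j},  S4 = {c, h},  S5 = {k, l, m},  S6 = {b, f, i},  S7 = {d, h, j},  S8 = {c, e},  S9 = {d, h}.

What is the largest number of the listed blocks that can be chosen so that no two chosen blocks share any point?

S3, S5, S6, S8, S9 are pairwise disjoint (S3={g,j}; S5={k,l,m}; S6={b,f,i}; S8={c,e}; S9={d,h}).
Every remaining block overlaps one of these, and no 6 of the listed blocks are pairwise disjoint, so 5 is the maximum.

5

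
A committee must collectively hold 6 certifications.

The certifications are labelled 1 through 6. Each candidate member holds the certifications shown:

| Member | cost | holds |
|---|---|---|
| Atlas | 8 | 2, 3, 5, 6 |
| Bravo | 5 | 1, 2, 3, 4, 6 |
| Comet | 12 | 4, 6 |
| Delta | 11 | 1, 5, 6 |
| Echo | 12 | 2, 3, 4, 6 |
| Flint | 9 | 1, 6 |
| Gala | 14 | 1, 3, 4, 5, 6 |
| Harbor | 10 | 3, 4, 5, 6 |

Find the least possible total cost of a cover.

13

Atlas, Bravo together cover every certification (Atlas ∪ Bravo = {1, 2, 3, 4, 5, 6}); total cost 8 + 5 = 13.
No covering selection has total cost below 13.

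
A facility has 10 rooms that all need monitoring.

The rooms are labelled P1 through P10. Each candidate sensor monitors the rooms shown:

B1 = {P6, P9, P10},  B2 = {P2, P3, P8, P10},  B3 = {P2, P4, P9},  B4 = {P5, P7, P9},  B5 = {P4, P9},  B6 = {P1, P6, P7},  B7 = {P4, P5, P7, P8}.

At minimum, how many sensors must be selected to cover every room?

4

Take {B2, B4, B6, B7}. Their union is {P1, P2, P3, P4, P5, P6, P7, P8, P9, P10}, which is all 10 rooms.
No 3 of the 7 sensors cover everything (all 35 combinations miss at least one room), so 4 is optimal.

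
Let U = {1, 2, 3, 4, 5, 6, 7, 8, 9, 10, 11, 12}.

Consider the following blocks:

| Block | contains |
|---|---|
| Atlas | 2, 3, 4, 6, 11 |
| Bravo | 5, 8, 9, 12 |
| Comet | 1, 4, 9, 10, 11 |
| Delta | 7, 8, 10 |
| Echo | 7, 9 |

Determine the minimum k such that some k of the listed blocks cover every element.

4

Atlas, Bravo, Comet, and Delta cover everything between them: the union {1, 2, 3, 4, 5, 6, 7, 8, 9, 10, 11, 12} is all of U.
Only Comet contains 1, so Comet is forced; the remaining 7 elements need at least 3 more blocks (each remaining block adds at most 3) — so at least 4 blocks are needed, and 4 is optimal.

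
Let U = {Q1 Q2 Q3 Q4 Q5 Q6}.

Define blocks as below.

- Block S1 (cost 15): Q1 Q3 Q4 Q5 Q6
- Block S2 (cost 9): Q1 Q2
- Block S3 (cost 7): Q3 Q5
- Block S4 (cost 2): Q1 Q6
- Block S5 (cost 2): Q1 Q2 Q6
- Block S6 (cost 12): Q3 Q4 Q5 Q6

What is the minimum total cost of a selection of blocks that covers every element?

S5, S6 together cover every element (S5 ∪ S6 = {Q1, Q2, Q3, Q4, Q5, Q6}); total cost 2 + 12 = 14.
The greedy pick S5, S3, S6 costs 21; no covering selection beats 14.

14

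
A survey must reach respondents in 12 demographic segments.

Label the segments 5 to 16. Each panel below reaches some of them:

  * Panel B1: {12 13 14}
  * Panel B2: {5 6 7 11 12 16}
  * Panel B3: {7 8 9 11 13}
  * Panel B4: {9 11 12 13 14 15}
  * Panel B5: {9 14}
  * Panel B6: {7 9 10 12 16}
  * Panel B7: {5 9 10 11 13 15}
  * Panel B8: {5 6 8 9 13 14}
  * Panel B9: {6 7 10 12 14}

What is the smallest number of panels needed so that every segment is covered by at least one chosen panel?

Take {B6, B7, B8}. Their union is {5, 6, 7, 8, 9, 10, 11, 12, 13, 14, 15, 16}, which is all 12 segments.
No 2 of the 9 panels cover everything (all 36 combinations miss at least one segment), so 3 is optimal.

3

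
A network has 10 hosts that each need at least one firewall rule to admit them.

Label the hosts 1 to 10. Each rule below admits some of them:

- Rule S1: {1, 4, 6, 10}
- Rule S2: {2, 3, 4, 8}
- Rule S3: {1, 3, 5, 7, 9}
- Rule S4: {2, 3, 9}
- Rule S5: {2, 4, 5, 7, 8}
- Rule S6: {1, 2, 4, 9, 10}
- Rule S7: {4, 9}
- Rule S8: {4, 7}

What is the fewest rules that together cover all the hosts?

3

S1 and S4 and S5 together: S1 ∪ S4 ∪ S5 = {1, 2, 3, 4, 5, 6, 7, 8, 9, 10} — every host is covered.
Only S1 contains 6, so S1 is forced; the remaining 6 hosts need at least 2 more rules (each remaining rule adds at most 4) — so at least 3 rules are needed, and 3 is optimal.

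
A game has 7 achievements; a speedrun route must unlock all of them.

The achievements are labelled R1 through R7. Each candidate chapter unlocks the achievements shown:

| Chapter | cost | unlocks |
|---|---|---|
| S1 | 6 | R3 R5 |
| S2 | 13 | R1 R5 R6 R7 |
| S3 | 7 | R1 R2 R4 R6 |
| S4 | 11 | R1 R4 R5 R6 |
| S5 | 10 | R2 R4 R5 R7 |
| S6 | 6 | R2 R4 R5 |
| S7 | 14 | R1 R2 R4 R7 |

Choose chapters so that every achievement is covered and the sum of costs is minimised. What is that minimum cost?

23

S1, S3, S5 together cover every achievement (S1 ∪ S3 ∪ S5 = {R1, R2, R3, R4, R5, R6, R7}); total cost 6 + 7 + 10 = 23.
No covering selection has total cost below 23.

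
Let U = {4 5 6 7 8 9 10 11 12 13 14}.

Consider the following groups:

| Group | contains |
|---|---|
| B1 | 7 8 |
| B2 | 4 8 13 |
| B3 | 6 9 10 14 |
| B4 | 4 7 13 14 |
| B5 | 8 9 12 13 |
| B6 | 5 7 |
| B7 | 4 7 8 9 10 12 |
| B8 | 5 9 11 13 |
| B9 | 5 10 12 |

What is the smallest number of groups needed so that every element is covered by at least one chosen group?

Take {B3, B7, B8}. Their union is {4, 5, 6, 7, 8, 9, 10, 11, 12, 13, 14}, which is all 11 elements.
Only B3 contains 6, so B3 is forced; the remaining 7 elements need at least 2 more groups (each remaining group adds at most 4) — so at least 3 groups are needed, and 3 is optimal.

3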